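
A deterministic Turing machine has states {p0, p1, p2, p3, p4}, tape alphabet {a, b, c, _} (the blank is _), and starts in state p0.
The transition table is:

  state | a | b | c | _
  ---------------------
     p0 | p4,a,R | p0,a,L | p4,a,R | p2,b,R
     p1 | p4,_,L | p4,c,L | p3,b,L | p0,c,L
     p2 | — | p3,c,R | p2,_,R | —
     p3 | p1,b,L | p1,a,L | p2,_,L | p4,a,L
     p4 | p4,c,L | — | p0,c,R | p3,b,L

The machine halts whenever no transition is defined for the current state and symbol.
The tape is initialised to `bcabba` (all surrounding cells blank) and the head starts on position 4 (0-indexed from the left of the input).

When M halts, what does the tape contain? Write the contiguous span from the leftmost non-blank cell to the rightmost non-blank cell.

p0 | bcab[b]a__   read b → write a, move L, go to p0
p0 | bca[b]aa__   read b → write a, move L, go to p0
p0 | bc[a]aaa__   read a → write a, move R, go to p4
p4 | bca[a]aa__   read a → write c, move L, go to p4
p4 | bc[a]caa__   read a → write c, move L, go to p4
p4 | b[c]ccaa__   read c → write c, move R, go to p0
p0 | bc[c]caa__   read c → write a, move R, go to p4
p4 | bca[c]aa__   read c → write c, move R, go to p0
p0 | bcac[a]a__   read a → write a, move R, go to p4
p4 | bcaca[a]__   read a → write c, move L, go to p4
p4 | bcac[a]c__   read a → write c, move L, go to p4
p4 | bca[c]cc__   read c → write c, move R, go to p0
p0 | bcac[c]c__   read c → write a, move R, go to p4
p4 | bcaca[c]__   read c → write c, move R, go to p0
p0 | bcacac[_]_   read _ → write b, move R, go to p2
p2 | bcacacb[_]
The non-blank tape span at halt is bcacacb.

bcacacb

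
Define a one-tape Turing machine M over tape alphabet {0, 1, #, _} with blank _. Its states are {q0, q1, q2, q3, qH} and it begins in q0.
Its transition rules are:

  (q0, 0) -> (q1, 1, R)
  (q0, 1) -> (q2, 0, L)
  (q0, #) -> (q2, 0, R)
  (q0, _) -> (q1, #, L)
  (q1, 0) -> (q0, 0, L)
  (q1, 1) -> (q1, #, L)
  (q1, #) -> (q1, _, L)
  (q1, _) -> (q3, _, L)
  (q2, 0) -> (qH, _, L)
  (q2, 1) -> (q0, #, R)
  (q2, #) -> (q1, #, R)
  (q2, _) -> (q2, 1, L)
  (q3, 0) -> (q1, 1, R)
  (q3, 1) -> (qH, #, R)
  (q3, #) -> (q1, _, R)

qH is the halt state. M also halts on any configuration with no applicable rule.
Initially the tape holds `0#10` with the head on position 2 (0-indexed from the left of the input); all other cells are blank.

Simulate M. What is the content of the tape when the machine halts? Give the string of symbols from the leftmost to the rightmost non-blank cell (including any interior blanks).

00_0

state=q0 head=2 tape=0#[1]0   (q0,1)→(q2,0,L)
state=q2 head=1 tape=0[#]00   (q2,#)→(q1,#,R)
state=q1 head=2 tape=0#[0]0   (q1,0)→(q0,0,L)
state=q0 head=1 tape=0[#]00   (q0,#)→(q2,0,R)
state=q2 head=2 tape=00[0]0   (q2,0)→(qH,_,L)
state=qH head=1 tape=0[0]_0
The non-blank tape span at halt is 00_0.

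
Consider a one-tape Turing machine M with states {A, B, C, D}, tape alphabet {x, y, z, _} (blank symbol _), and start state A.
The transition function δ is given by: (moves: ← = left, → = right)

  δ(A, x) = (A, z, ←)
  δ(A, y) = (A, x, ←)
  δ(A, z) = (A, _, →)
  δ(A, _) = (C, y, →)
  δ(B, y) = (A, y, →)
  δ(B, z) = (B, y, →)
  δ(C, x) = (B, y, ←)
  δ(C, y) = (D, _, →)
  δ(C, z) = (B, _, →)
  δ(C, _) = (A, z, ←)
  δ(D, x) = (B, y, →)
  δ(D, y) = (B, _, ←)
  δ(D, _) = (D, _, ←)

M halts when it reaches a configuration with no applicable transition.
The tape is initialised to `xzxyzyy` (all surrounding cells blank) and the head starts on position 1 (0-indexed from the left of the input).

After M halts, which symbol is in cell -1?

y

A | _x[z]xyzyy   read z → write _, move →, go to A
A | _x_[x]yzyy   read x → write z, move ←, go to A
A | _x[_]zyzyy   read _ → write y, move →, go to C
C | _xy[z]yzyy   read z → write _, move →, go to B
B | _xy_[y]zyy   read y → write y, move →, go to A
A | _xy_y[z]yy   read z → write _, move →, go to A
A | _xy_y_[y]y   read y → write x, move ←, go to A
A | _xy_y[_]xy   read _ → write y, move →, go to C
C | _xy_yy[x]y   read x → write y, move ←, go to B
B | _xy_y[y]yy   read y → write y, move →, go to A
A | _xy_yy[y]y   read y → write x, move ←, go to A
A | _xy_y[y]xy   read y → write x, move ←, go to A
A | _xy_[y]xxy   read y → write x, move ←, go to A
A | _xy[_]xxxy   read _ → write y, move →, go to C
C | _xyy[x]xxy   read x → write y, move ←, go to B
B | _xy[y]yxxy   read y → write y, move →, go to A
A | _xyy[y]xxy   read y → write x, move ←, go to A
A | _xy[y]xxxy   read y → write x, move ←, go to A
A | _x[y]xxxxy   read y → write x, move ←, go to A
A | _[x]xxxxxy   read x → write z, move ←, go to A
A | [_]zxxxxxy   read _ → write y, move →, go to C
C | y[z]xxxxxy   read z → write _, move →, go to B
B | y_[x]xxxxy
Cell -1 holds y when M halts.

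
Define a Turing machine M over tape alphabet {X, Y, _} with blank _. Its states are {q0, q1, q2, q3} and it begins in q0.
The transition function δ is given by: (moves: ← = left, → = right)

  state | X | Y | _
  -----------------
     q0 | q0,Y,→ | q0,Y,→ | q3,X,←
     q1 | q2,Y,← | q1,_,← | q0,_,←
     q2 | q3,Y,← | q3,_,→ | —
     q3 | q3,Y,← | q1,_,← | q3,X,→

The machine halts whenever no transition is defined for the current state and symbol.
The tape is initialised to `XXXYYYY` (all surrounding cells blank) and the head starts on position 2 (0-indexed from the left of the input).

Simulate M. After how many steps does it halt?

16

state=q0 head=2 tape=__XX[X]YYYY_   (q0,X)→(q0,Y,→)
state=q0 head=3 tape=__XXY[Y]YYY_   (q0,Y)→(q0,Y,→)
state=q0 head=4 tape=__XXYY[Y]YY_   (q0,Y)→(q0,Y,→)
state=q0 head=5 tape=__XXYYY[Y]Y_   (q0,Y)→(q0,Y,→)
state=q0 head=6 tape=__XXYYYY[Y]_   (q0,Y)→(q0,Y,→)
state=q0 head=7 tape=__XXYYYYY[_]   (q0,_)→(q3,X,←)
state=q3 head=6 tape=__XXYYYY[Y]X   (q3,Y)→(q1,_,←)
state=q1 head=5 tape=__XXYYY[Y]_X   (q1,Y)→(q1,_,←)
state=q1 head=4 tape=__XXYY[Y]__X   (q1,Y)→(q1,_,←)
state=q1 head=3 tape=__XXY[Y]___X   (q1,Y)→(q1,_,←)
state=q1 head=2 tape=__XX[Y]____X   (q1,Y)→(q1,_,←)
state=q1 head=1 tape=__X[X]_____X   (q1,X)→(q2,Y,←)
state=q2 head=0 tape=__[X]Y_____X   (q2,X)→(q3,Y,←)
state=q3 head=-1 tape=_[_]YY_____X   (q3,_)→(q3,X,→)
state=q3 head=0 tape=_X[Y]Y_____X   (q3,Y)→(q1,_,←)
state=q1 head=-1 tape=_[X]_Y_____X   (q1,X)→(q2,Y,←)
state=q2 head=-2 tape=[_]Y_Y_____X
M halts after 16 transitions.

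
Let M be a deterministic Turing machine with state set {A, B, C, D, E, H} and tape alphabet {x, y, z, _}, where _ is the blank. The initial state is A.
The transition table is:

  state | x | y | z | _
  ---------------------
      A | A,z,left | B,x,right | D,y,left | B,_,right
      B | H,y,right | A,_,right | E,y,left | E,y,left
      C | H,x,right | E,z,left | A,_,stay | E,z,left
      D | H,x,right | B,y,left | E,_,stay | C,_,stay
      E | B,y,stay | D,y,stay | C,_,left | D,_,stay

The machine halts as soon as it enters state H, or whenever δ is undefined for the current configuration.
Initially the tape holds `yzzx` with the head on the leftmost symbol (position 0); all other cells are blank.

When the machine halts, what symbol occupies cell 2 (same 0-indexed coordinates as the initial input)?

x

A | [y]zzx_   read y → write x, move right, go to B
B | x[z]zx_   read z → write y, move left, go to E
E | [x]yzx_   read x → write y, move stay, go to B
B | [y]yzx_   read y → write _, move right, go to A
A | _[y]zx_   read y → write x, move right, go to B
B | _x[z]x_   read z → write y, move left, go to E
E | _[x]yx_   read x → write y, move stay, go to B
B | _[y]yx_   read y → write _, move right, go to A
A | __[y]x_   read y → write x, move right, go to B
B | __x[x]_   read x → write y, move right, go to H
H | __xy[_]
Cell 2 holds x when M halts.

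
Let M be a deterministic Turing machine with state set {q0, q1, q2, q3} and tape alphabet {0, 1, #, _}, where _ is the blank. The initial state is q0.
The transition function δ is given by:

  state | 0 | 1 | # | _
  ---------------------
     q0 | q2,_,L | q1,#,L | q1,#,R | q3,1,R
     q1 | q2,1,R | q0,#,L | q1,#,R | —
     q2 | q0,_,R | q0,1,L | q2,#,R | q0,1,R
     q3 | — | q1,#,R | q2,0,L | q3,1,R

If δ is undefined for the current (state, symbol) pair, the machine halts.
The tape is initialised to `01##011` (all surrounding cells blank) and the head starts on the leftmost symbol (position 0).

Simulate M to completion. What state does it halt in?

q0 | _[0]1##011_   read 0 → write _, move L, go to q2
q2 | [_]_1##011_   read _ → write 1, move R, go to q0
q0 | 1[_]1##011_   read _ → write 1, move R, go to q3
q3 | 11[1]##011_   read 1 → write #, move R, go to q1
q1 | 11#[#]#011_   read # → write #, move R, go to q1
q1 | 11##[#]011_   read # → write #, move R, go to q1
q1 | 11###[0]11_   read 0 → write 1, move R, go to q2
q2 | 11###1[1]1_   read 1 → write 1, move L, go to q0
q0 | 11###[1]11_   read 1 → write #, move L, go to q1
q1 | 11##[#]#11_   read # → write #, move R, go to q1
q1 | 11###[#]11_   read # → write #, move R, go to q1
q1 | 11####[1]1_   read 1 → write #, move L, go to q0
q0 | 11###[#]#1_   read # → write #, move R, go to q1
q1 | 11####[#]1_   read # → write #, move R, go to q1
q1 | 11#####[1]_   read 1 → write #, move L, go to q0
q0 | 11####[#]#_   read # → write #, move R, go to q1
q1 | 11#####[#]_   read # → write #, move R, go to q1
q1 | 11######[_]
No transition is defined for (q1, _); M halts in state q1.

q1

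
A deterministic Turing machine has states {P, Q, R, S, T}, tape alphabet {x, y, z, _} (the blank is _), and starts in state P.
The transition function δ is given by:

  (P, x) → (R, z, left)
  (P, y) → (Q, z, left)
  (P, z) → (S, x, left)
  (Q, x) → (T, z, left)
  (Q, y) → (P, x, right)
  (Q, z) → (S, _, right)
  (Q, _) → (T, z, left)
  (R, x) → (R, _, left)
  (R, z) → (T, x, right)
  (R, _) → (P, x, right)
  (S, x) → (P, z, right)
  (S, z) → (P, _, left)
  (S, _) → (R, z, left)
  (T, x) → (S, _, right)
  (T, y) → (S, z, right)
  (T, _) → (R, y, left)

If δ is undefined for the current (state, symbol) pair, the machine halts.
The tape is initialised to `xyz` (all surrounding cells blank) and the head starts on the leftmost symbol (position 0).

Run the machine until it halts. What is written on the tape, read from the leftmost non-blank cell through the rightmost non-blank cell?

xzyz

P | _[x]yz   read x → write z, move left, go to R
R | [_]zyz   read _ → write x, move right, go to P
P | x[z]yz   read z → write x, move left, go to S
S | [x]xyz   read x → write z, move right, go to P
P | z[x]yz   read x → write z, move left, go to R
R | [z]zyz   read z → write x, move right, go to T
T | x[z]yz
The non-blank tape span at halt is xzyz.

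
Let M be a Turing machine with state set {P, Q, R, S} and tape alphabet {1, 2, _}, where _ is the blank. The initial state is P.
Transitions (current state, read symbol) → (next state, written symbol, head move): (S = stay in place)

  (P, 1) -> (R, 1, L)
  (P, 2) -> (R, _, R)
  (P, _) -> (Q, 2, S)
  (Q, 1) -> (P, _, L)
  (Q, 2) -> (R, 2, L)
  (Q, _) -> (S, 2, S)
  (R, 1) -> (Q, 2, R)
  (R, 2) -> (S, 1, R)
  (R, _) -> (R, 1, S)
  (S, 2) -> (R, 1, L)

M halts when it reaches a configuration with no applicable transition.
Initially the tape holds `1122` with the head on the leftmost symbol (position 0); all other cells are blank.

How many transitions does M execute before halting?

30

P | _[1]122_   read 1 → write 1, move L, go to R
R | [_]1122_   read _ → write 1, move S, go to R
R | [1]1122_   read 1 → write 2, move R, go to Q
Q | 2[1]122_   read 1 → write _, move L, go to P
P | [2]_122_   read 2 → write _, move R, go to R
R | _[_]122_   read _ → write 1, move S, go to R
R | _[1]122_   read 1 → write 2, move R, go to Q
Q | _2[1]22_   read 1 → write _, move L, go to P
P | _[2]_22_   read 2 → write _, move R, go to R
R | __[_]22_   read _ → write 1, move S, go to R
R | __[1]22_   read 1 → write 2, move R, go to Q
Q | __2[2]2_   read 2 → write 2, move L, go to R
R | __[2]22_   read 2 → write 1, move R, go to S
S | __1[2]2_   read 2 → write 1, move L, go to R
R | __[1]12_   read 1 → write 2, move R, go to Q
Q | __2[1]2_   read 1 → write _, move L, go to P
P | __[2]_2_   read 2 → write _, move R, go to R
R | ___[_]2_   read _ → write 1, move S, go to R
R | ___[1]2_   read 1 → write 2, move R, go to Q
Q | ___2[2]_   read 2 → write 2, move L, go to R
R | ___[2]2_   read 2 → write 1, move R, go to S
S | ___1[2]_   read 2 → write 1, move L, go to R
R | ___[1]1_   read 1 → write 2, move R, go to Q
Q | ___2[1]_   read 1 → write _, move L, go to P
P | ___[2]__   read 2 → write _, move R, go to R
R | ____[_]_   read _ → write 1, move S, go to R
R | ____[1]_   read 1 → write 2, move R, go to Q
Q | ____2[_]   read _ → write 2, move S, go to S
S | ____2[2]   read 2 → write 1, move L, go to R
R | ____[2]1   read 2 → write 1, move R, go to S
S | ____1[1]
M halts after 30 transitions.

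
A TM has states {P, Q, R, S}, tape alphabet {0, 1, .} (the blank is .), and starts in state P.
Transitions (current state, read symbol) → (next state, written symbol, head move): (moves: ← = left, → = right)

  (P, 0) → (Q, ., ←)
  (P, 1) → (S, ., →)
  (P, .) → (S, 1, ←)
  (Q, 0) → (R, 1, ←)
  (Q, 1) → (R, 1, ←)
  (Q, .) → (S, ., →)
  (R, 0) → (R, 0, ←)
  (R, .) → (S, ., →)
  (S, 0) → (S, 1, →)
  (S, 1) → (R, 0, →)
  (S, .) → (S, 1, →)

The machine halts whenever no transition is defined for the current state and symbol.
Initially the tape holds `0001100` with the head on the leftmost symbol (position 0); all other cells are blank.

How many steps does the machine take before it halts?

6

P | .[0]001100   read 0 → write ., move ←, go to Q
Q | [.].001100   read . → write ., move →, go to S
S | .[.]001100   read . → write 1, move →, go to S
S | .1[0]01100   read 0 → write 1, move →, go to S
S | .11[0]1100   read 0 → write 1, move →, go to S
S | .111[1]100   read 1 → write 0, move →, go to R
R | .1110[1]00
M halts after 6 transitions.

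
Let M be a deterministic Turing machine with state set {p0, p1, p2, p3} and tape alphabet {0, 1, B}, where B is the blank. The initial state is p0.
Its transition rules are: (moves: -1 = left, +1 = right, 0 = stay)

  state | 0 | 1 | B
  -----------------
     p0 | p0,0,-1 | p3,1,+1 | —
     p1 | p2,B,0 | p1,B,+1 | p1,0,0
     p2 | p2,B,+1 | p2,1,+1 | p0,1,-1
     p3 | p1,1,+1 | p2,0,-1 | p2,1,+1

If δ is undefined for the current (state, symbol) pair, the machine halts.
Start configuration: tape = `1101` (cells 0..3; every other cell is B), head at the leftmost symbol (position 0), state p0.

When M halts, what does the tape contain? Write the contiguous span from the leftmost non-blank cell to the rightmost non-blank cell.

1BB1B1

state=p0 head=0 tape=[1]101BB   (p0,1)→(p3,1,+1)
state=p3 head=1 tape=1[1]01BB   (p3,1)→(p2,0,-1)
state=p2 head=0 tape=[1]001BB   (p2,1)→(p2,1,+1)
state=p2 head=1 tape=1[0]01BB   (p2,0)→(p2,B,+1)
state=p2 head=2 tape=1B[0]1BB   (p2,0)→(p2,B,+1)
state=p2 head=3 tape=1BB[1]BB   (p2,1)→(p2,1,+1)
state=p2 head=4 tape=1BB1[B]B   (p2,B)→(p0,1,-1)
state=p0 head=3 tape=1BB[1]1B   (p0,1)→(p3,1,+1)
state=p3 head=4 tape=1BB1[1]B   (p3,1)→(p2,0,-1)
state=p2 head=3 tape=1BB[1]0B   (p2,1)→(p2,1,+1)
state=p2 head=4 tape=1BB1[0]B   (p2,0)→(p2,B,+1)
state=p2 head=5 tape=1BB1B[B]   (p2,B)→(p0,1,-1)
state=p0 head=4 tape=1BB1[B]1
The non-blank tape span at halt is 1BB1B1.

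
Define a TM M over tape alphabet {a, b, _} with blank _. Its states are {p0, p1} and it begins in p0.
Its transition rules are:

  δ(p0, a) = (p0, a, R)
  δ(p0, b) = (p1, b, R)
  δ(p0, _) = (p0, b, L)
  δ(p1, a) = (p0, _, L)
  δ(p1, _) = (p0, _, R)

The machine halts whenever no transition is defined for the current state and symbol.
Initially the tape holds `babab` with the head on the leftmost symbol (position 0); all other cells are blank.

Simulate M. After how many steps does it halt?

p0 | [b]abab__   read b → write b, move R, go to p1
p1 | b[a]bab__   read a → write _, move L, go to p0
p0 | [b]_bab__   read b → write b, move R, go to p1
p1 | b[_]bab__   read _ → write _, move R, go to p0
p0 | b_[b]ab__   read b → write b, move R, go to p1
p1 | b_b[a]b__   read a → write _, move L, go to p0
p0 | b_[b]_b__   read b → write b, move R, go to p1
p1 | b_b[_]b__   read _ → write _, move R, go to p0
p0 | b_b_[b]__   read b → write b, move R, go to p1
p1 | b_b_b[_]_   read _ → write _, move R, go to p0
p0 | b_b_b_[_]   read _ → write b, move L, go to p0
p0 | b_b_b[_]b   read _ → write b, move L, go to p0
p0 | b_b_[b]bb   read b → write b, move R, go to p1
p1 | b_b_b[b]b
M halts after 13 transitions.

13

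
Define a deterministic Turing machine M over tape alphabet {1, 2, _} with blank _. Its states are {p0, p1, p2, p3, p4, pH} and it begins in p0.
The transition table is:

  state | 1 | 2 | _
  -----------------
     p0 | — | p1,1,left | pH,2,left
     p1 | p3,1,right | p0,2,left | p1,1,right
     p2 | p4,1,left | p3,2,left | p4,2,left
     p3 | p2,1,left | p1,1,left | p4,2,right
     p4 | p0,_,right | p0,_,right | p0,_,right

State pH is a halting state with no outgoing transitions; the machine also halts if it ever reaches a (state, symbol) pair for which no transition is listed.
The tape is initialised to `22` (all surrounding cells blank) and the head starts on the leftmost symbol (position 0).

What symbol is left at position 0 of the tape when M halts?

p0 | _[2]2   read 2 → write 1, move left, go to p1
p1 | [_]12   read _ → write 1, move right, go to p1
p1 | 1[1]2   read 1 → write 1, move right, go to p3
p3 | 11[2]   read 2 → write 1, move left, go to p1
p1 | 1[1]1   read 1 → write 1, move right, go to p3
p3 | 11[1]   read 1 → write 1, move left, go to p2
p2 | 1[1]1   read 1 → write 1, move left, go to p4
p4 | [1]11   read 1 → write _, move right, go to p0
p0 | _[1]1
Cell 0 holds 1 when M halts.

1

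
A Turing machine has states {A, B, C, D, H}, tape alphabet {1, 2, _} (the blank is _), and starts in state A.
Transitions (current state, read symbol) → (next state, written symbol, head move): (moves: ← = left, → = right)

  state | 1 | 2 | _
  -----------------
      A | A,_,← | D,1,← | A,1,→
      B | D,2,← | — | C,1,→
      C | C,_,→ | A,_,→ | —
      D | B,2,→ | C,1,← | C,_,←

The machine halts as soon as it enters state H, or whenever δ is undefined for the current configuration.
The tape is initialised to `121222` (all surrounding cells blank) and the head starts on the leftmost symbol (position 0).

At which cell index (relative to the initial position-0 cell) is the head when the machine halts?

2

A | _[1]21222   read 1 → write _, move ←, go to A
A | [_]_21222   read _ → write 1, move →, go to A
A | 1[_]21222   read _ → write 1, move →, go to A
A | 11[2]1222   read 2 → write 1, move ←, go to D
D | 1[1]11222   read 1 → write 2, move →, go to B
B | 12[1]1222   read 1 → write 2, move ←, go to D
D | 1[2]21222   read 2 → write 1, move ←, go to C
C | [1]121222   read 1 → write _, move →, go to C
C | _[1]21222   read 1 → write _, move →, go to C
C | __[2]1222   read 2 → write _, move →, go to A
A | ___[1]222   read 1 → write _, move ←, go to A
A | __[_]_222   read _ → write 1, move →, go to A
A | __1[_]222   read _ → write 1, move →, go to A
A | __11[2]22   read 2 → write 1, move ←, go to D
D | __1[1]122   read 1 → write 2, move →, go to B
B | __12[1]22   read 1 → write 2, move ←, go to D
D | __1[2]222   read 2 → write 1, move ←, go to C
C | __[1]1222   read 1 → write _, move →, go to C
C | ___[1]222   read 1 → write _, move →, go to C
C | ____[2]22   read 2 → write _, move →, go to A
A | _____[2]2   read 2 → write 1, move ←, go to D
D | ____[_]12   read _ → write _, move ←, go to C
C | ___[_]_12
At halt the head is at cell 2.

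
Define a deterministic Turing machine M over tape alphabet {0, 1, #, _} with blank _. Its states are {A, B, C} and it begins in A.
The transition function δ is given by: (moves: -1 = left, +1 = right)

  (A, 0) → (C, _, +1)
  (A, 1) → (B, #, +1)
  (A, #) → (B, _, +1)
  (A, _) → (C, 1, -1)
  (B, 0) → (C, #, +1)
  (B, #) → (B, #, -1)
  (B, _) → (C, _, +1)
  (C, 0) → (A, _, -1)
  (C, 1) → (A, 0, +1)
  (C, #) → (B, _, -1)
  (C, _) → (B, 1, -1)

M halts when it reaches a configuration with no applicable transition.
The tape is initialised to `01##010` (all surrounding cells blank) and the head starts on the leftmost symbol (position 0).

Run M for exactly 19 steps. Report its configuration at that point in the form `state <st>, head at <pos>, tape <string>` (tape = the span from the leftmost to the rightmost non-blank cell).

A | [0]1##010__   read 0 → write _, move +1, go to C
C | _[1]##010__   read 1 → write 0, move +1, go to A
A | _0[#]#010__   read # → write _, move +1, go to B
B | _0_[#]010__   read # → write #, move -1, go to B
B | _0[_]#010__   read _ → write _, move +1, go to C
C | _0_[#]010__   read # → write _, move -1, go to B
B | _0[_]_010__   read _ → write _, move +1, go to C
C | _0_[_]010__   read _ → write 1, move -1, go to B
B | _0[_]1010__   read _ → write _, move +1, go to C
C | _0_[1]010__   read 1 → write 0, move +1, go to A
A | _0_0[0]10__   read 0 → write _, move +1, go to C
C | _0_0_[1]0__   read 1 → write 0, move +1, go to A
A | _0_0_0[0]__   read 0 → write _, move +1, go to C
C | _0_0_0_[_]_   read _ → write 1, move -1, go to B
B | _0_0_0[_]1_   read _ → write _, move +1, go to C
C | _0_0_0_[1]_   read 1 → write 0, move +1, go to A
A | _0_0_0_0[_]   read _ → write 1, move -1, go to C
C | _0_0_0_[0]1   read 0 → write _, move -1, go to A
A | _0_0_0[_]_1   read _ → write 1, move -1, go to C
C | _0_0_[0]1_1
After 19 steps: state C, head at 5, tape 0_0_01_1.

state C, head at 5, tape 0_0_01_1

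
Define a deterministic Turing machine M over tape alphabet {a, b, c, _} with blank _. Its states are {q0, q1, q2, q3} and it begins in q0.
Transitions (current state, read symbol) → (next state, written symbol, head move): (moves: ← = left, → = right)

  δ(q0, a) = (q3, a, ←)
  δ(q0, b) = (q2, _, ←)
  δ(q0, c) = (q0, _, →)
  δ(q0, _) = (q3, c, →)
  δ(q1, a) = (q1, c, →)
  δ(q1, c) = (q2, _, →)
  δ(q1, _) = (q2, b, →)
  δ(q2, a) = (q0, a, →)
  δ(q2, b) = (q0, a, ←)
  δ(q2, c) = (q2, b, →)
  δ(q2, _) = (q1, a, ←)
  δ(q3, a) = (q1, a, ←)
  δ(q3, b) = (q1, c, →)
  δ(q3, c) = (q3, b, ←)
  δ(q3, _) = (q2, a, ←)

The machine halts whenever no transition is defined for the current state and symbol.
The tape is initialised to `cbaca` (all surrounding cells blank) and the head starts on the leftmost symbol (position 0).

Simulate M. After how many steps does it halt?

19

q0 | _[c]baca   read c → write _, move →, go to q0
q0 | __[b]aca   read b → write _, move ←, go to q2
q2 | _[_]_aca   read _ → write a, move ←, go to q1
q1 | [_]a_aca   read _ → write b, move →, go to q2
q2 | b[a]_aca   read a → write a, move →, go to q0
q0 | ba[_]aca   read _ → write c, move →, go to q3
q3 | bac[a]ca   read a → write a, move ←, go to q1
q1 | ba[c]aca   read c → write _, move →, go to q2
q2 | ba_[a]ca   read a → write a, move →, go to q0
q0 | ba_a[c]a   read c → write _, move →, go to q0
q0 | ba_a_[a]   read a → write a, move ←, go to q3
q3 | ba_a[_]a   read _ → write a, move ←, go to q2
q2 | ba_[a]aa   read a → write a, move →, go to q0
q0 | ba_a[a]a   read a → write a, move ←, go to q3
q3 | ba_[a]aa   read a → write a, move ←, go to q1
q1 | ba[_]aaa   read _ → write b, move →, go to q2
q2 | bab[a]aa   read a → write a, move →, go to q0
q0 | baba[a]a   read a → write a, move ←, go to q3
q3 | bab[a]aa   read a → write a, move ←, go to q1
q1 | ba[b]aaa
M halts after 19 transitions.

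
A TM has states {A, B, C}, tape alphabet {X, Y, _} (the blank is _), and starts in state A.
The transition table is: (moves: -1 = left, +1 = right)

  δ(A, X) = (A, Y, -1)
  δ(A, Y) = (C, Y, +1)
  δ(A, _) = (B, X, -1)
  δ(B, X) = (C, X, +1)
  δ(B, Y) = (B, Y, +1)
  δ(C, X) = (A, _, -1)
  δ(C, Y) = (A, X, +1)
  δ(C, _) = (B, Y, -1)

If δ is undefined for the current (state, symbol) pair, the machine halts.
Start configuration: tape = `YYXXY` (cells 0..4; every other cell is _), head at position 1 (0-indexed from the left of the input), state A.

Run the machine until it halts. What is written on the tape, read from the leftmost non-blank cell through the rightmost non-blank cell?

A | Y[Y]XXY__   read Y → write Y, move +1, go to C
C | YY[X]XY__   read X → write _, move -1, go to A
A | Y[Y]_XY__   read Y → write Y, move +1, go to C
C | YY[_]XY__   read _ → write Y, move -1, go to B
B | Y[Y]YXY__   read Y → write Y, move +1, go to B
B | YY[Y]XY__   read Y → write Y, move +1, go to B
B | YYY[X]Y__   read X → write X, move +1, go to C
C | YYYX[Y]__   read Y → write X, move +1, go to A
A | YYYXX[_]_   read _ → write X, move -1, go to B
B | YYYX[X]X_   read X → write X, move +1, go to C
C | YYYXX[X]_   read X → write _, move -1, go to A
A | YYYX[X]__   read X → write Y, move -1, go to A
A | YYY[X]Y__   read X → write Y, move -1, go to A
A | YY[Y]YY__   read Y → write Y, move +1, go to C
C | YYY[Y]Y__   read Y → write X, move +1, go to A
A | YYYX[Y]__   read Y → write Y, move +1, go to C
C | YYYXY[_]_   read _ → write Y, move -1, go to B
B | YYYX[Y]Y_   read Y → write Y, move +1, go to B
B | YYYXY[Y]_   read Y → write Y, move +1, go to B
B | YYYXYY[_]
The non-blank tape span at halt is YYYXYY.

YYYXYY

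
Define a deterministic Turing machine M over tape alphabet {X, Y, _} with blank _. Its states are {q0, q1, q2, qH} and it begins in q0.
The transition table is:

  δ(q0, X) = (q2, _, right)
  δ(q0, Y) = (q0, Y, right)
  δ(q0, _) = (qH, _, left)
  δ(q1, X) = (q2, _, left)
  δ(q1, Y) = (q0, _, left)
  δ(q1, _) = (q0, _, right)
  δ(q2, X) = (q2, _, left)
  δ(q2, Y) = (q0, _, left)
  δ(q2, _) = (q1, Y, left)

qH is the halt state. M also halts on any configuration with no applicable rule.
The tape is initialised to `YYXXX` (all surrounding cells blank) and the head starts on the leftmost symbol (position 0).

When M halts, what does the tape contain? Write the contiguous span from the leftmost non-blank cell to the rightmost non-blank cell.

state=q0 head=0 tape=[Y]YXXX   (q0,Y)→(q0,Y,right)
state=q0 head=1 tape=Y[Y]XXX   (q0,Y)→(q0,Y,right)
state=q0 head=2 tape=YY[X]XX   (q0,X)→(q2,_,right)
state=q2 head=3 tape=YY_[X]X   (q2,X)→(q2,_,left)
state=q2 head=2 tape=YY[_]_X   (q2,_)→(q1,Y,left)
state=q1 head=1 tape=Y[Y]Y_X   (q1,Y)→(q0,_,left)
state=q0 head=0 tape=[Y]_Y_X   (q0,Y)→(q0,Y,right)
state=q0 head=1 tape=Y[_]Y_X   (q0,_)→(qH,_,left)
state=qH head=0 tape=[Y]_Y_X
The non-blank tape span at halt is Y_Y_X.

Y_Y_X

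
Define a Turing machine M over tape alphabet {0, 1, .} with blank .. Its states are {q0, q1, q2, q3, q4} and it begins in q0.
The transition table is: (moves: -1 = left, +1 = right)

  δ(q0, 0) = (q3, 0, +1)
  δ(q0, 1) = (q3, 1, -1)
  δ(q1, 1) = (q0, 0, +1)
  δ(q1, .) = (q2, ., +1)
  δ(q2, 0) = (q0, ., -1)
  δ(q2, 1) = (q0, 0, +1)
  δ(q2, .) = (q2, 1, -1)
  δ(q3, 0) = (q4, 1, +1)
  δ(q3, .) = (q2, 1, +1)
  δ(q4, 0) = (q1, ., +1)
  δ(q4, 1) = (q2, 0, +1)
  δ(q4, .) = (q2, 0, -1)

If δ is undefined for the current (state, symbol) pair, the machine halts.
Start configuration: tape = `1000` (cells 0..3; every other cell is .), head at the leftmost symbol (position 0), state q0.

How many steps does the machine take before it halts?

state=q0 head=0 tape=.[1]000...   (q0,1)→(q3,1,-1)
state=q3 head=-1 tape=[.]1000...   (q3,.)→(q2,1,+1)
state=q2 head=0 tape=1[1]000...   (q2,1)→(q0,0,+1)
state=q0 head=1 tape=10[0]00...   (q0,0)→(q3,0,+1)
state=q3 head=2 tape=100[0]0...   (q3,0)→(q4,1,+1)
state=q4 head=3 tape=1001[0]...   (q4,0)→(q1,.,+1)
state=q1 head=4 tape=1001.[.]..   (q1,.)→(q2,.,+1)
state=q2 head=5 tape=1001..[.].   (q2,.)→(q2,1,-1)
state=q2 head=4 tape=1001.[.]1.   (q2,.)→(q2,1,-1)
state=q2 head=3 tape=1001[.]11.   (q2,.)→(q2,1,-1)
state=q2 head=2 tape=100[1]111.   (q2,1)→(q0,0,+1)
state=q0 head=3 tape=1000[1]11.   (q0,1)→(q3,1,-1)
state=q3 head=2 tape=100[0]111.   (q3,0)→(q4,1,+1)
state=q4 head=3 tape=1001[1]11.   (q4,1)→(q2,0,+1)
state=q2 head=4 tape=10010[1]1.   (q2,1)→(q0,0,+1)
state=q0 head=5 tape=100100[1].   (q0,1)→(q3,1,-1)
state=q3 head=4 tape=10010[0]1.   (q3,0)→(q4,1,+1)
state=q4 head=5 tape=100101[1].   (q4,1)→(q2,0,+1)
state=q2 head=6 tape=1001010[.]   (q2,.)→(q2,1,-1)
state=q2 head=5 tape=100101[0]1   (q2,0)→(q0,.,-1)
state=q0 head=4 tape=10010[1].1   (q0,1)→(q3,1,-1)
state=q3 head=3 tape=1001[0]1.1   (q3,0)→(q4,1,+1)
state=q4 head=4 tape=10011[1].1   (q4,1)→(q2,0,+1)
state=q2 head=5 tape=100110[.]1   (q2,.)→(q2,1,-1)
state=q2 head=4 tape=10011[0]11   (q2,0)→(q0,.,-1)
state=q0 head=3 tape=1001[1].11   (q0,1)→(q3,1,-1)
state=q3 head=2 tape=100[1]1.11
M halts after 26 transitions.

26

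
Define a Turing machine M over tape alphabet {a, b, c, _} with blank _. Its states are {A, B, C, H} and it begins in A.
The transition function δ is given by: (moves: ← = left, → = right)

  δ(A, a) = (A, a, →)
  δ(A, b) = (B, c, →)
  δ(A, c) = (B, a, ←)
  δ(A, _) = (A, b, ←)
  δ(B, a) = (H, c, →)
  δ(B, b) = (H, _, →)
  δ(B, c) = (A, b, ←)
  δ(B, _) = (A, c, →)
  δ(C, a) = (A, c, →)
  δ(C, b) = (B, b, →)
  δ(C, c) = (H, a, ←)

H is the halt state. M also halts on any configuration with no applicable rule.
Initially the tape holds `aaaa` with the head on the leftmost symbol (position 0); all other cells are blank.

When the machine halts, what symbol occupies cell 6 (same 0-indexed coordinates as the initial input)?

A | [a]aaa___   read a → write a, move →, go to A
A | a[a]aa___   read a → write a, move →, go to A
A | aa[a]a___   read a → write a, move →, go to A
A | aaa[a]___   read a → write a, move →, go to A
A | aaaa[_]__   read _ → write b, move ←, go to A
A | aaa[a]b__   read a → write a, move →, go to A
A | aaaa[b]__   read b → write c, move →, go to B
B | aaaac[_]_   read _ → write c, move →, go to A
A | aaaacc[_]   read _ → write b, move ←, go to A
A | aaaac[c]b   read c → write a, move ←, go to B
B | aaaa[c]ab   read c → write b, move ←, go to A
A | aaa[a]bab   read a → write a, move →, go to A
A | aaaa[b]ab   read b → write c, move →, go to B
B | aaaac[a]b   read a → write c, move →, go to H
H | aaaacc[b]
Cell 6 holds b when M halts.

b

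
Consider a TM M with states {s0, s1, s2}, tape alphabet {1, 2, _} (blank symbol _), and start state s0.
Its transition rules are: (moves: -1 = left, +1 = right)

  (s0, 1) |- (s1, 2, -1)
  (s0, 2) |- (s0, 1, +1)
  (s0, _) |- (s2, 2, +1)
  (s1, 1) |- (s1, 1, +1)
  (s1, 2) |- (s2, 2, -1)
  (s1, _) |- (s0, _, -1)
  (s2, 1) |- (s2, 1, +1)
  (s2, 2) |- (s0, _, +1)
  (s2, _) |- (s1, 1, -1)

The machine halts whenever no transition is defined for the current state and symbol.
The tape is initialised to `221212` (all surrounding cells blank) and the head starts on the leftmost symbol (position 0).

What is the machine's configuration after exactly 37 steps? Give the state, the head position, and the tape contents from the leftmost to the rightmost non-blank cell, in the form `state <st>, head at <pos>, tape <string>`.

state s2, head at 9, tape 1_2_2_2_2

state=s0 head=0 tape=[2]21212____   (s0,2)→(s0,1,+1)
state=s0 head=1 tape=1[2]1212____   (s0,2)→(s0,1,+1)
state=s0 head=2 tape=11[1]212____   (s0,1)→(s1,2,-1)
state=s1 head=1 tape=1[1]2212____   (s1,1)→(s1,1,+1)
state=s1 head=2 tape=11[2]212____   (s1,2)→(s2,2,-1)
state=s2 head=1 tape=1[1]2212____   (s2,1)→(s2,1,+1)
state=s2 head=2 tape=11[2]212____   (s2,2)→(s0,_,+1)
state=s0 head=3 tape=11_[2]12____   (s0,2)→(s0,1,+1)
state=s0 head=4 tape=11_1[1]2____   (s0,1)→(s1,2,-1)
state=s1 head=3 tape=11_[1]22____   (s1,1)→(s1,1,+1)
state=s1 head=4 tape=11_1[2]2____   (s1,2)→(s2,2,-1)
state=s2 head=3 tape=11_[1]22____   (s2,1)→(s2,1,+1)
state=s2 head=4 tape=11_1[2]2____   (s2,2)→(s0,_,+1)
state=s0 head=5 tape=11_1_[2]____   (s0,2)→(s0,1,+1)
state=s0 head=6 tape=11_1_1[_]___   (s0,_)→(s2,2,+1)
state=s2 head=7 tape=11_1_12[_]__   (s2,_)→(s1,1,-1)
state=s1 head=6 tape=11_1_1[2]1__   (s1,2)→(s2,2,-1)
state=s2 head=5 tape=11_1_[1]21__   (s2,1)→(s2,1,+1)
state=s2 head=6 tape=11_1_1[2]1__   (s2,2)→(s0,_,+1)
state=s0 head=7 tape=11_1_1_[1]__   (s0,1)→(s1,2,-1)
state=s1 head=6 tape=11_1_1[_]2__   (s1,_)→(s0,_,-1)
state=s0 head=5 tape=11_1_[1]_2__   (s0,1)→(s1,2,-1)
state=s1 head=4 tape=11_1[_]2_2__   (s1,_)→(s0,_,-1)
state=s0 head=3 tape=11_[1]_2_2__   (s0,1)→(s1,2,-1)
state=s1 head=2 tape=11[_]2_2_2__   (s1,_)→(s0,_,-1)
state=s0 head=1 tape=1[1]_2_2_2__   (s0,1)→(s1,2,-1)
state=s1 head=0 tape=[1]2_2_2_2__   (s1,1)→(s1,1,+1)
state=s1 head=1 tape=1[2]_2_2_2__   (s1,2)→(s2,2,-1)
state=s2 head=0 tape=[1]2_2_2_2__   (s2,1)→(s2,1,+1)
state=s2 head=1 tape=1[2]_2_2_2__   (s2,2)→(s0,_,+1)
state=s0 head=2 tape=1_[_]2_2_2__   (s0,_)→(s2,2,+1)
state=s2 head=3 tape=1_2[2]_2_2__   (s2,2)→(s0,_,+1)
state=s0 head=4 tape=1_2_[_]2_2__   (s0,_)→(s2,2,+1)
state=s2 head=5 tape=1_2_2[2]_2__   (s2,2)→(s0,_,+1)
state=s0 head=6 tape=1_2_2_[_]2__   (s0,_)→(s2,2,+1)
state=s2 head=7 tape=1_2_2_2[2]__   (s2,2)→(s0,_,+1)
state=s0 head=8 tape=1_2_2_2_[_]_   (s0,_)→(s2,2,+1)
state=s2 head=9 tape=1_2_2_2_2[_]
After 37 steps: state s2, head at 9, tape 1_2_2_2_2.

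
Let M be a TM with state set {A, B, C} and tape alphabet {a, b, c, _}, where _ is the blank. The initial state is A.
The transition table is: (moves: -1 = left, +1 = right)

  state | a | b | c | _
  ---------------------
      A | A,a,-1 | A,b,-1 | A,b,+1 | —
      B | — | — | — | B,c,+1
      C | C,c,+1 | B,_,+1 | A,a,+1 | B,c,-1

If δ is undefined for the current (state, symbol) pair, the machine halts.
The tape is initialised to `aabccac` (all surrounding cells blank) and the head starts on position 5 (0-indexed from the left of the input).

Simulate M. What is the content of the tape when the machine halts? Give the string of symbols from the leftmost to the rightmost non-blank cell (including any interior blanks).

aabbbac

A | _aabcc[a]c   read a → write a, move -1, go to A
A | _aabc[c]ac   read c → write b, move +1, go to A
A | _aabcb[a]c   read a → write a, move -1, go to A
A | _aabc[b]ac   read b → write b, move -1, go to A
A | _aab[c]bac   read c → write b, move +1, go to A
A | _aabb[b]ac   read b → write b, move -1, go to A
A | _aab[b]bac   read b → write b, move -1, go to A
A | _aa[b]bbac   read b → write b, move -1, go to A
A | _a[a]bbbac   read a → write a, move -1, go to A
A | _[a]abbbac   read a → write a, move -1, go to A
A | [_]aabbbac
The non-blank tape span at halt is aabbbac.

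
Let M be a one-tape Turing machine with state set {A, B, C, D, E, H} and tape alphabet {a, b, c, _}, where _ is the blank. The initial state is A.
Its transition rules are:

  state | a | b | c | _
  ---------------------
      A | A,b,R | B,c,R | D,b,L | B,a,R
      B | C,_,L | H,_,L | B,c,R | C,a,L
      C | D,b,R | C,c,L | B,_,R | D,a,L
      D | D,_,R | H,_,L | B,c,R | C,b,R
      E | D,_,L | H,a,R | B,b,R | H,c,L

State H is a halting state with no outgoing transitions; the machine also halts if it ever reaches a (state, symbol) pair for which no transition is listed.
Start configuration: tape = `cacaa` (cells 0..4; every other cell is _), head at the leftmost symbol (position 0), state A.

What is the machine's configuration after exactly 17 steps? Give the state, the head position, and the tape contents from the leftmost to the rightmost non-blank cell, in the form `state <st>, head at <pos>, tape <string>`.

state=A head=0 tape=___[c]acaa   (A,c)→(D,b,L)
state=D head=-1 tape=__[_]bacaa   (D,_)→(C,b,R)
state=C head=0 tape=__b[b]acaa   (C,b)→(C,c,L)
state=C head=-1 tape=__[b]cacaa   (C,b)→(C,c,L)
state=C head=-2 tape=_[_]ccacaa   (C,_)→(D,a,L)
state=D head=-3 tape=[_]accacaa   (D,_)→(C,b,R)
state=C head=-2 tape=b[a]ccacaa   (C,a)→(D,b,R)
state=D head=-1 tape=bb[c]cacaa   (D,c)→(B,c,R)
state=B head=0 tape=bbc[c]acaa   (B,c)→(B,c,R)
state=B head=1 tape=bbcc[a]caa   (B,a)→(C,_,L)
state=C head=0 tape=bbc[c]_caa   (C,c)→(B,_,R)
state=B head=1 tape=bbc_[_]caa   (B,_)→(C,a,L)
state=C head=0 tape=bbc[_]acaa   (C,_)→(D,a,L)
state=D head=-1 tape=bb[c]aacaa   (D,c)→(B,c,R)
state=B head=0 tape=bbc[a]acaa   (B,a)→(C,_,L)
state=C head=-1 tape=bb[c]_acaa   (C,c)→(B,_,R)
state=B head=0 tape=bb_[_]acaa   (B,_)→(C,a,L)
state=C head=-1 tape=bb[_]aacaa
After 17 steps: state C, head at -1, tape bb_aacaa.

state C, head at -1, tape bb_aacaa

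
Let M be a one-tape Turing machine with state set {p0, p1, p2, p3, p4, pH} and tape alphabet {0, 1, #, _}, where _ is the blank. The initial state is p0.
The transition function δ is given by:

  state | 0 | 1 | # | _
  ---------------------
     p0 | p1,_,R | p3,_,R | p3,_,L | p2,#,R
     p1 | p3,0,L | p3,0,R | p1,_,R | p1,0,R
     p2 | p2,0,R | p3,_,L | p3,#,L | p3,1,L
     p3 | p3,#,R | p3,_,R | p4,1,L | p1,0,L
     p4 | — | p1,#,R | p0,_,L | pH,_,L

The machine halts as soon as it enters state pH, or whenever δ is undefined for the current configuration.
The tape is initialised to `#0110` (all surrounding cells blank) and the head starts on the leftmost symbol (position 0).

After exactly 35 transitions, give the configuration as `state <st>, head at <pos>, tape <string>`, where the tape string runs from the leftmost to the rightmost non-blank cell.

state=p0 head=0 tape=___[#]0110__   (p0,#)→(p3,_,L)
state=p3 head=-1 tape=__[_]_0110__   (p3,_)→(p1,0,L)
state=p1 head=-2 tape=_[_]0_0110__   (p1,_)→(p1,0,R)
state=p1 head=-1 tape=_0[0]_0110__   (p1,0)→(p3,0,L)
state=p3 head=-2 tape=_[0]0_0110__   (p3,0)→(p3,#,R)
state=p3 head=-1 tape=_#[0]_0110__   (p3,0)→(p3,#,R)
state=p3 head=0 tape=_##[_]0110__   (p3,_)→(p1,0,L)
state=p1 head=-1 tape=_#[#]00110__   (p1,#)→(p1,_,R)
state=p1 head=0 tape=_#_[0]0110__   (p1,0)→(p3,0,L)
state=p3 head=-1 tape=_#[_]00110__   (p3,_)→(p1,0,L)
state=p1 head=-2 tape=_[#]000110__   (p1,#)→(p1,_,R)
state=p1 head=-1 tape=__[0]00110__   (p1,0)→(p3,0,L)
state=p3 head=-2 tape=_[_]000110__   (p3,_)→(p1,0,L)
state=p1 head=-3 tape=[_]0000110__   (p1,_)→(p1,0,R)
state=p1 head=-2 tape=0[0]000110__   (p1,0)→(p3,0,L)
state=p3 head=-3 tape=[0]0000110__   (p3,0)→(p3,#,R)
state=p3 head=-2 tape=#[0]000110__   (p3,0)→(p3,#,R)
state=p3 head=-1 tape=##[0]00110__   (p3,0)→(p3,#,R)
state=p3 head=0 tape=###[0]0110__   (p3,0)→(p3,#,R)
state=p3 head=1 tape=####[0]110__   (p3,0)→(p3,#,R)
state=p3 head=2 tape=#####[1]10__   (p3,1)→(p3,_,R)
state=p3 head=3 tape=#####_[1]0__   (p3,1)→(p3,_,R)
state=p3 head=4 tape=#####__[0]__   (p3,0)→(p3,#,R)
state=p3 head=5 tape=#####__#[_]_   (p3,_)→(p1,0,L)
state=p1 head=4 tape=#####__[#]0_   (p1,#)→(p1,_,R)
state=p1 head=5 tape=#####___[0]_   (p1,0)→(p3,0,L)
state=p3 head=4 tape=#####__[_]0_   (p3,_)→(p1,0,L)
state=p1 head=3 tape=#####_[_]00_   (p1,_)→(p1,0,R)
state=p1 head=4 tape=#####_0[0]0_   (p1,0)→(p3,0,L)
state=p3 head=3 tape=#####_[0]00_   (p3,0)→(p3,#,R)
state=p3 head=4 tape=#####_#[0]0_   (p3,0)→(p3,#,R)
state=p3 head=5 tape=#####_##[0]_   (p3,0)→(p3,#,R)
state=p3 head=6 tape=#####_###[_]   (p3,_)→(p1,0,L)
state=p1 head=5 tape=#####_##[#]0   (p1,#)→(p1,_,R)
state=p1 head=6 tape=#####_##_[0]   (p1,0)→(p3,0,L)
state=p3 head=5 tape=#####_##[_]0
After 35 steps: state p3, head at 5, tape #####_##_0.

state p3, head at 5, tape #####_##_0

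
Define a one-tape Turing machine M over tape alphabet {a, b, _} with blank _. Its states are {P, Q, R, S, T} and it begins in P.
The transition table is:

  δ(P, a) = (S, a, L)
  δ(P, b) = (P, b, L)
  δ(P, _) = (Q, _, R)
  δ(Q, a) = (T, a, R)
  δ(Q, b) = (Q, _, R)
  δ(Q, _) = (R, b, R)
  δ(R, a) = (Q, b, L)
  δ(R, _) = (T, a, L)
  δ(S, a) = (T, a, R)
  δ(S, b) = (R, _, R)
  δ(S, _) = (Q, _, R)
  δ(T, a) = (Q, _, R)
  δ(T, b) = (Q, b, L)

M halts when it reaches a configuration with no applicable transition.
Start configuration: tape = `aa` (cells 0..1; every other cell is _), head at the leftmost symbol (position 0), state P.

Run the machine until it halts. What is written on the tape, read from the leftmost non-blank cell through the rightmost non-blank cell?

state=P head=0 tape=_[a]a__   (P,a)→(S,a,L)
state=S head=-1 tape=[_]aa__   (S,_)→(Q,_,R)
state=Q head=0 tape=_[a]a__   (Q,a)→(T,a,R)
state=T head=1 tape=_a[a]__   (T,a)→(Q,_,R)
state=Q head=2 tape=_a_[_]_   (Q,_)→(R,b,R)
state=R head=3 tape=_a_b[_]   (R,_)→(T,a,L)
state=T head=2 tape=_a_[b]a   (T,b)→(Q,b,L)
state=Q head=1 tape=_a[_]ba   (Q,_)→(R,b,R)
state=R head=2 tape=_ab[b]a
The non-blank tape span at halt is abba.

abba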